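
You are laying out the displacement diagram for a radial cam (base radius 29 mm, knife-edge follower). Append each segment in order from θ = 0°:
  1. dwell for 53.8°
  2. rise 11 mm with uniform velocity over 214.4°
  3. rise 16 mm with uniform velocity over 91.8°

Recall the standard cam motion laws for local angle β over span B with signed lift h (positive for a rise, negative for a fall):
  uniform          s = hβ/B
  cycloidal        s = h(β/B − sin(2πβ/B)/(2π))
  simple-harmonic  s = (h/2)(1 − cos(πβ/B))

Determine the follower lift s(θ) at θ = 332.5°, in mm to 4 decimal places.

seg 1 [0°–53.8°] dwell: s stays 0.0000
seg 2 [53.8°–268.2°] uniform, h=11: full span → s += 11 → s = 11.0000
seg 3 [268.2°–360°] uniform, h=16: θ=332.5° here. β=64.3, B=91.8. 16·64.3/91.8 = 11.2070 → s = 22.2070

22.2070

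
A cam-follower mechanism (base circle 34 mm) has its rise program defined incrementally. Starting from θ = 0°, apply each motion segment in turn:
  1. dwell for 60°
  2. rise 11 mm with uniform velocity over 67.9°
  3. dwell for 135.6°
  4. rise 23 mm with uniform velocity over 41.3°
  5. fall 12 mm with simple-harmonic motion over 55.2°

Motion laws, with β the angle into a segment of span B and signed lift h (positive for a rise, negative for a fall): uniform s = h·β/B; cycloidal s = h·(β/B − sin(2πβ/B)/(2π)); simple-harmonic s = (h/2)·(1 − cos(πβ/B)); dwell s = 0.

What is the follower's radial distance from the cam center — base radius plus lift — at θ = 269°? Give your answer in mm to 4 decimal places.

seg 1 [0°–60°] dwell: s stays 0.0000
seg 2 [60°–127.9°] uniform, h=11: full span → s += 11 → s = 11.0000
seg 3 [127.9°–263.5°] dwell: s stays 11.0000
seg 4 [263.5°–304.8°] uniform, h=23: θ=269° here. β=5.5, B=41.3. 23·5.5/41.3 = 3.0630 → s = 14.0630
radial distance = base radius + s = 34 + 14.0630 = 48.0630

48.0630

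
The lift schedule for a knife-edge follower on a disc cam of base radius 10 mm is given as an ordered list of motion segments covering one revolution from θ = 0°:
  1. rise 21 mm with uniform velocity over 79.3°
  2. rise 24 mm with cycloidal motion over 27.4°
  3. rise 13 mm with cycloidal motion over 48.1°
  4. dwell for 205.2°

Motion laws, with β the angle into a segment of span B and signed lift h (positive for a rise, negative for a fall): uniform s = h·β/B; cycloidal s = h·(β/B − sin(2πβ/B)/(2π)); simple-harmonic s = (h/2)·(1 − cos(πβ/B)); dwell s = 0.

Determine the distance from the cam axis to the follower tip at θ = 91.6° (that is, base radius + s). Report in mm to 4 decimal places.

seg 1 [0°–79.3°] uniform, h=21: full span → s += 21 → s = 21.0000
seg 2 [79.3°–106.7°] cycloidal, h=24: θ=91.6° here. β=12.3, B=27.4. 24·(0.4489 − sin(2π·0.4489)/(2π)) = 9.5684 → s = 30.5684
radial distance = base radius + s = 10 + 30.5684 = 40.5684

40.5684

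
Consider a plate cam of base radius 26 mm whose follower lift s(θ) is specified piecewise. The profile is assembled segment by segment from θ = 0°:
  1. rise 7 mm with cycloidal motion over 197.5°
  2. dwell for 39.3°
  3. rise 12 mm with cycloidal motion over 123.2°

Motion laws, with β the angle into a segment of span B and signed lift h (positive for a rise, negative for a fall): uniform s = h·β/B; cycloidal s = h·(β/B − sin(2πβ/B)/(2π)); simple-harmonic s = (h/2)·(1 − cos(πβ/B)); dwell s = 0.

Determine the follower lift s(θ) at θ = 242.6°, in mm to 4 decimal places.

seg 1 [0°–197.5°] cycloidal, h=7: full span → s += 7 → s = 7.0000
seg 2 [197.5°–236.8°] dwell: s stays 7.0000
seg 3 [236.8°–360°] cycloidal, h=12: θ=242.6° here. β=5.8, B=123.2. 12·(0.0471 − sin(2π·0.0471)/(2π)) = 0.0082 → s = 7.0082

7.0082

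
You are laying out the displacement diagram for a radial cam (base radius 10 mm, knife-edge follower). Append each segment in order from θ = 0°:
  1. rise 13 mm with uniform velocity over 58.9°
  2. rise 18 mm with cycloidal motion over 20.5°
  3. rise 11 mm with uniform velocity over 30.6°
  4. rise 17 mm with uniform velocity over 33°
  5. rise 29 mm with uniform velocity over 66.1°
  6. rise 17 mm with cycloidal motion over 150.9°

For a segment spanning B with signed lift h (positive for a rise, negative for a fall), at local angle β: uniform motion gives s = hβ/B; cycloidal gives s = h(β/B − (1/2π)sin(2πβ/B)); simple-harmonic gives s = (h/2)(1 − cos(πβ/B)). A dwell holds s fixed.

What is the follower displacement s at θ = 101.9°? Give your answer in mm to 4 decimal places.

seg 1 [0°–58.9°] uniform, h=13: full span → s += 13 → s = 13.0000
seg 2 [58.9°–79.4°] cycloidal, h=18: full span → s += 18 → s = 31.0000
seg 3 [79.4°–110°] uniform, h=11: θ=101.9° here. β=22.5, B=30.6. 11·22.5/30.6 = 8.0882 → s = 39.0882

39.0882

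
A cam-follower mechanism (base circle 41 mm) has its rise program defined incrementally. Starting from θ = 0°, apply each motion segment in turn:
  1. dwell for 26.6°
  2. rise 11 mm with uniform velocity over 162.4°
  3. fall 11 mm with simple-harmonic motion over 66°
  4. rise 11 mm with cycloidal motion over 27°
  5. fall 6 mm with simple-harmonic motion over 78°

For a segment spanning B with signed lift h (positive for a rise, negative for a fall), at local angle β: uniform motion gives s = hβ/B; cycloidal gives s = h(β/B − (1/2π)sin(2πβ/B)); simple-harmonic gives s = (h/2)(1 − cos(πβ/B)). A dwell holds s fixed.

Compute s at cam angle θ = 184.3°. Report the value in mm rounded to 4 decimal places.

seg 1 [0°–26.6°] dwell: s stays 0.0000
seg 2 [26.6°–189°] uniform, h=11: θ=184.3° here. β=157.7, B=162.4. 11·157.7/162.4 = 10.6817 → s = 10.6817

10.6817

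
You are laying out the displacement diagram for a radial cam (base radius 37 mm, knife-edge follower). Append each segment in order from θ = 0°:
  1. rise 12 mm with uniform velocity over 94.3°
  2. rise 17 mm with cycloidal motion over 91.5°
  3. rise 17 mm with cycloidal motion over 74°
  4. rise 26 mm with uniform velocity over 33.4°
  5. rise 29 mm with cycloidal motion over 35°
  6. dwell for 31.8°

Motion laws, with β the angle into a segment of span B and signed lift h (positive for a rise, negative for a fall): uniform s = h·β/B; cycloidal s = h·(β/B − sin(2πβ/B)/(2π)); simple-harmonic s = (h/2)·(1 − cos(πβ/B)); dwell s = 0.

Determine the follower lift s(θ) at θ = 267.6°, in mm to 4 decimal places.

seg 1 [0°–94.3°] uniform, h=12: full span → s += 12 → s = 12.0000
seg 2 [94.3°–185.8°] cycloidal, h=17: full span → s += 17 → s = 29.0000
seg 3 [185.8°–259.8°] cycloidal, h=17: full span → s += 17 → s = 46.0000
seg 4 [259.8°–293.2°] uniform, h=26: θ=267.6° here. β=7.8, B=33.4. 26·7.8/33.4 = 6.0719 → s = 52.0719

52.0719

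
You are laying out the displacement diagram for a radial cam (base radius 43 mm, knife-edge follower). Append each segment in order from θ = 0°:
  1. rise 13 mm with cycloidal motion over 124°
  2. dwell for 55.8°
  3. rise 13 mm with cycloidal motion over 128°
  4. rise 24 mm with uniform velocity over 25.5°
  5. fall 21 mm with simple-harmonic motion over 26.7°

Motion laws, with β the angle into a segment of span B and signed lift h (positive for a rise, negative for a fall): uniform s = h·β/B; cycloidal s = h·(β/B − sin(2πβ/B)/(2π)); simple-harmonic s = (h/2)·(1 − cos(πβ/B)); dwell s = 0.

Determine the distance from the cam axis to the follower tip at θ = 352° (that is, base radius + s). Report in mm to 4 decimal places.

seg 1 [0°–124°] cycloidal, h=13: full span → s += 13 → s = 13.0000
seg 2 [124°–179.8°] dwell: s stays 13.0000
seg 3 [179.8°–307.8°] cycloidal, h=13: full span → s += 13 → s = 26.0000
seg 4 [307.8°–333.3°] uniform, h=24: full span → s += 24 → s = 50.0000
seg 5 [333.3°–360°] simple-harmonic, h=-21: θ=352° here. β=18.7, B=26.7. -21/2·(1 − cos(π·0.7004)) = -16.6817 → s = 33.3183
radial distance = base radius + s = 43 + 33.3183 = 76.3183

76.3183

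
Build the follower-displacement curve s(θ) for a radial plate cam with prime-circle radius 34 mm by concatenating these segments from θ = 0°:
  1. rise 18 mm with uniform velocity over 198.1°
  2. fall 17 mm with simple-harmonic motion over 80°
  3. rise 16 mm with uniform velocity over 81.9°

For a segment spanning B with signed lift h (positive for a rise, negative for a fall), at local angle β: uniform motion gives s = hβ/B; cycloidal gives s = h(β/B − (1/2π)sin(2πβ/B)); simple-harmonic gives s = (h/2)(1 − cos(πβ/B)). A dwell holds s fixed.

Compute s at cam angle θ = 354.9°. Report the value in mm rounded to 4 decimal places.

seg 1 [0°–198.1°] uniform, h=18: full span → s += 18 → s = 18.0000
seg 2 [198.1°–278.1°] simple-harmonic, h=-17: full span → s += -17 → s = 1.0000
seg 3 [278.1°–360°] uniform, h=16: θ=354.9° here. β=76.8, B=81.9. 16·76.8/81.9 = 15.0037 → s = 16.0037

16.0037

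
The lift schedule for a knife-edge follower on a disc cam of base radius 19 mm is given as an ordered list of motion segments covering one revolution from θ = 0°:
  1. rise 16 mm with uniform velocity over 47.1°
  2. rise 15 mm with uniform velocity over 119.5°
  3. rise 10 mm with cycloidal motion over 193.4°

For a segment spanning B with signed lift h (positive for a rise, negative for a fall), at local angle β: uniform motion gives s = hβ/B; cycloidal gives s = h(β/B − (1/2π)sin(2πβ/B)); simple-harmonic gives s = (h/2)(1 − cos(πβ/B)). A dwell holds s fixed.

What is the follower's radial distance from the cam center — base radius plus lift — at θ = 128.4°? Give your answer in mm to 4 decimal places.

seg 1 [0°–47.1°] uniform, h=16: full span → s += 16 → s = 16.0000
seg 2 [47.1°–166.6°] uniform, h=15: θ=128.4° here. β=81.3, B=119.5. 15·81.3/119.5 = 10.2050 → s = 26.2050
radial distance = base radius + s = 19 + 26.2050 = 45.2050

45.2050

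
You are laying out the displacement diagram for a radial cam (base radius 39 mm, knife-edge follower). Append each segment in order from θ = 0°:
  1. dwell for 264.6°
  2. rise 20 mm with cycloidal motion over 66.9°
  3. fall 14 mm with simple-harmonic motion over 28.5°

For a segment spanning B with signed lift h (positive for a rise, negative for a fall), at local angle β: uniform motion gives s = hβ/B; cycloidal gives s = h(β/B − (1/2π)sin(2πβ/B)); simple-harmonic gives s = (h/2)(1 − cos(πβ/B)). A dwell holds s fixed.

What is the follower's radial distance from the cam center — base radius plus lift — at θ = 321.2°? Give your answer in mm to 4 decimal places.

seg 1 [0°–264.6°] dwell: s stays 0.0000
seg 2 [264.6°–331.5°] cycloidal, h=20: θ=321.2° here. β=56.6, B=66.9. 20·(0.8460 − sin(2π·0.8460)/(2π)) = 19.5417 → s = 19.5417
radial distance = base radius + s = 39 + 19.5417 = 58.5417

58.5417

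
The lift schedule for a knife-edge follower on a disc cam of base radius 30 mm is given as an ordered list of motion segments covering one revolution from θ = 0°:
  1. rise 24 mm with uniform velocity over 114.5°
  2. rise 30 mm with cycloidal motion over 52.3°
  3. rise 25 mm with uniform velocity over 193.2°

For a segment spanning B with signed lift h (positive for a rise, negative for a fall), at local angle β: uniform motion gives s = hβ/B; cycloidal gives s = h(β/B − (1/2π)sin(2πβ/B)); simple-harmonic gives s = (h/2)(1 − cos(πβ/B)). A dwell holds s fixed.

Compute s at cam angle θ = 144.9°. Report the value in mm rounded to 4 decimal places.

seg 1 [0°–114.5°] uniform, h=24: full span → s += 24 → s = 24.0000
seg 2 [114.5°–166.8°] cycloidal, h=30: θ=144.9° here. β=30.4, B=52.3. 30·(0.5813 − sin(2π·0.5813)/(2π)) = 19.7712 → s = 43.7712

43.7712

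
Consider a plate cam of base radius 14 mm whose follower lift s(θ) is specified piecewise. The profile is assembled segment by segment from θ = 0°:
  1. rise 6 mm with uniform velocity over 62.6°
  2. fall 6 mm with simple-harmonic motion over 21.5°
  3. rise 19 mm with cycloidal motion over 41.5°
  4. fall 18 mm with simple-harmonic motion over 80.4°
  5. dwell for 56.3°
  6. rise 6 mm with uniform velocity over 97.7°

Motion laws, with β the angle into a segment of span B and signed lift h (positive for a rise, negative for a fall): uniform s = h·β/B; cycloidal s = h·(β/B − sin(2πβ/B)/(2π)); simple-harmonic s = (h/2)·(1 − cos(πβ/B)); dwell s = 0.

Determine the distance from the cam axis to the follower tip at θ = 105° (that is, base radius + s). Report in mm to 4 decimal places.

seg 1 [0°–62.6°] uniform, h=6: full span → s += 6 → s = 6.0000
seg 2 [62.6°–84.1°] simple-harmonic, h=-6: full span → s += -6 → s = 0.0000
seg 3 [84.1°–125.6°] cycloidal, h=19: θ=105° here. β=20.9, B=41.5. 19·(0.5036 − sin(2π·0.5036)/(2π)) = 9.6373 → s = 9.6373
radial distance = base radius + s = 14 + 9.6373 = 23.6373

23.6373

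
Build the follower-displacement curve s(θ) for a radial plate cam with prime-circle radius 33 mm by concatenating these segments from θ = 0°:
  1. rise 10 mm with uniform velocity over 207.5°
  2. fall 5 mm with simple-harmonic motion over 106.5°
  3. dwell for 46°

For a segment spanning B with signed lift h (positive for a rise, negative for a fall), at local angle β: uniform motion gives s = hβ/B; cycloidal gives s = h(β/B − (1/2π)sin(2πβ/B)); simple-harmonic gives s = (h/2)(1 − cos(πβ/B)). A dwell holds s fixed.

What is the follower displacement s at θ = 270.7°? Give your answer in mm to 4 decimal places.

seg 1 [0°–207.5°] uniform, h=10: full span → s += 10 → s = 10.0000
seg 2 [207.5°–314°] simple-harmonic, h=-5: θ=270.7° here. β=63.2, B=106.5. -5/2·(1 − cos(π·0.5934)) = -3.2233 → s = 6.7767

6.7767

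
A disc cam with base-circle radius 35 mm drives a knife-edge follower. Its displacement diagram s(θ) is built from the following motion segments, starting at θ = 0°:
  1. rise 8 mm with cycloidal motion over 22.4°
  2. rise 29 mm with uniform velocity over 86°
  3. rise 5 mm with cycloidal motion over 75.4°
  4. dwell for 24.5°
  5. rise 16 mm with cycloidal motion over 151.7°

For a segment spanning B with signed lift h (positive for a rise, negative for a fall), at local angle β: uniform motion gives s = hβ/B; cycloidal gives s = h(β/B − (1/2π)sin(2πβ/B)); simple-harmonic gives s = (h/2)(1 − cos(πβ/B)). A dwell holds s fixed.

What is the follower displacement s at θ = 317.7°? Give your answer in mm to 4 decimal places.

seg 1 [0°–22.4°] cycloidal, h=8: full span → s += 8 → s = 8.0000
seg 2 [22.4°–108.4°] uniform, h=29: full span → s += 29 → s = 37.0000
seg 3 [108.4°–183.8°] cycloidal, h=5: full span → s += 5 → s = 42.0000
seg 4 [183.8°–208.3°] dwell: s stays 42.0000
seg 5 [208.3°–360°] cycloidal, h=16: θ=317.7° here. β=109.4, B=151.7. 16·(0.7212 − sin(2π·0.7212)/(2π)) = 14.0433 → s = 56.0433

56.0433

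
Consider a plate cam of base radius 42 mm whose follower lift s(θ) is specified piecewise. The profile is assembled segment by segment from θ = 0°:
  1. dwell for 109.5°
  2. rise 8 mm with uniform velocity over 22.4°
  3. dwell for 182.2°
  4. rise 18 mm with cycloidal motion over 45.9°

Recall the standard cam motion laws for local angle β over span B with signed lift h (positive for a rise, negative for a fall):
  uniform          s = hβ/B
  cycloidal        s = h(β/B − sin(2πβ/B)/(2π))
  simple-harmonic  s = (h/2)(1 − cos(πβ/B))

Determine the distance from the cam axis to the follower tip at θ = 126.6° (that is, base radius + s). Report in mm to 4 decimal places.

seg 1 [0°–109.5°] dwell: s stays 0.0000
seg 2 [109.5°–131.9°] uniform, h=8: θ=126.6° here. β=17.1, B=22.4. 8·17.1/22.4 = 6.1071 → s = 6.1071
radial distance = base radius + s = 42 + 6.1071 = 48.1071

48.1071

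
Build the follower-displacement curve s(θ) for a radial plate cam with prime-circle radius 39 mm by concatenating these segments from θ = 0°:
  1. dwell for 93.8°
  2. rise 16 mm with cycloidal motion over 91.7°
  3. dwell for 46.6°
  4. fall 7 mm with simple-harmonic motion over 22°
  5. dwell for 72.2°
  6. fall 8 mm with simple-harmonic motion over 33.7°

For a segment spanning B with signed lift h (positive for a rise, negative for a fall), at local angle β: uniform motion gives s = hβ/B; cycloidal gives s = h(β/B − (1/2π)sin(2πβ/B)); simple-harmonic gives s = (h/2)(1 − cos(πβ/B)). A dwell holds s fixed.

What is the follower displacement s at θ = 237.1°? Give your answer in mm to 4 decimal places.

seg 1 [0°–93.8°] dwell: s stays 0.0000
seg 2 [93.8°–185.5°] cycloidal, h=16: full span → s += 16 → s = 16.0000
seg 3 [185.5°–232.1°] dwell: s stays 16.0000
seg 4 [232.1°–254.1°] simple-harmonic, h=-7: θ=237.1° here. β=5, B=22. -7/2·(1 − cos(π·0.2273)) = -0.8549 → s = 15.1451

15.1451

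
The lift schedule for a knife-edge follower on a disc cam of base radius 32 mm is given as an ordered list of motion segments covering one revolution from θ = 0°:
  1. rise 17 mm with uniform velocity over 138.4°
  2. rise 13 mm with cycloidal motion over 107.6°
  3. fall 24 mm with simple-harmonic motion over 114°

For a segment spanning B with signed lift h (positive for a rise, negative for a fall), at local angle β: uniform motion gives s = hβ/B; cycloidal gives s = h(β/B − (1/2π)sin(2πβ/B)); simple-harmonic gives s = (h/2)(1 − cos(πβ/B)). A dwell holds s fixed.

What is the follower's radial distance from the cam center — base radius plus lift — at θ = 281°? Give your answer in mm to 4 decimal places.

seg 1 [0°–138.4°] uniform, h=17: full span → s += 17 → s = 17.0000
seg 2 [138.4°–246°] cycloidal, h=13: full span → s += 13 → s = 30.0000
seg 3 [246°–360°] simple-harmonic, h=-24: θ=281° here. β=35, B=114. -24/2·(1 − cos(π·0.3070)) = -5.1623 → s = 24.8377
radial distance = base radius + s = 32 + 24.8377 = 56.8377

56.8377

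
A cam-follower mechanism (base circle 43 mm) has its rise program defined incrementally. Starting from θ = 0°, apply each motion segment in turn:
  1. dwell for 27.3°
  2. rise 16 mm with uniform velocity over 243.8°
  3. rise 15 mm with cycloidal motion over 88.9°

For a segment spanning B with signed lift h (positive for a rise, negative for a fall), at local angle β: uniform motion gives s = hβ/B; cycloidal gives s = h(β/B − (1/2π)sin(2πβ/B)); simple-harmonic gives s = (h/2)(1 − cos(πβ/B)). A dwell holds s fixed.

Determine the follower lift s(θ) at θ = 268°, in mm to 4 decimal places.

seg 1 [0°–27.3°] dwell: s stays 0.0000
seg 2 [27.3°–271.1°] uniform, h=16: θ=268° here. β=240.7, B=243.8. 16·240.7/243.8 = 15.7966 → s = 15.7966

15.7966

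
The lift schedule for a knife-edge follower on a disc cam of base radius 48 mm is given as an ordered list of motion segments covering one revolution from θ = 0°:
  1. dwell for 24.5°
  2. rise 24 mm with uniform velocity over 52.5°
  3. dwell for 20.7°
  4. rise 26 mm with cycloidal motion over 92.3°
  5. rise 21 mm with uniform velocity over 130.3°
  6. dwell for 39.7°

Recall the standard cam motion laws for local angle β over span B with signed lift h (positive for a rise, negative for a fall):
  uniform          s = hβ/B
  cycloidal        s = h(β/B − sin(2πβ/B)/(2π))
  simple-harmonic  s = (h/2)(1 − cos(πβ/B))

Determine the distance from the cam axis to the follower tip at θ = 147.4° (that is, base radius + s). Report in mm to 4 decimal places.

seg 1 [0°–24.5°] dwell: s stays 0.0000
seg 2 [24.5°–77°] uniform, h=24: full span → s += 24 → s = 24.0000
seg 3 [77°–97.7°] dwell: s stays 24.0000
seg 4 [97.7°–190°] cycloidal, h=26: θ=147.4° here. β=49.7, B=92.3. 26·(0.5385 − sin(2π·0.5385)/(2π)) = 14.9903 → s = 38.9903
radial distance = base radius + s = 48 + 38.9903 = 86.9903

86.9903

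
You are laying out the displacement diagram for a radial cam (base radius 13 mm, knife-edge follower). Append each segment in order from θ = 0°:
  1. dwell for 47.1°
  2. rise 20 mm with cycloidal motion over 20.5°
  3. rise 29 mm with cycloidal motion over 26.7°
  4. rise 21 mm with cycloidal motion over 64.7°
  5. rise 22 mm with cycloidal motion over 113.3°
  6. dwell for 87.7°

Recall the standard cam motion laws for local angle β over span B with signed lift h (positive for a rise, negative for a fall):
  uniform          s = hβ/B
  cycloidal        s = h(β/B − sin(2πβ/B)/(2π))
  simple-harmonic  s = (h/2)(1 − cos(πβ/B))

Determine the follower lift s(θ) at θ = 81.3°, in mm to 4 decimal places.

seg 1 [0°–47.1°] dwell: s stays 0.0000
seg 2 [47.1°–67.6°] cycloidal, h=20: full span → s += 20 → s = 20.0000
seg 3 [67.6°–94.3°] cycloidal, h=29: θ=81.3° here. β=13.7, B=26.7. 29·(0.5131 − sin(2π·0.5131)/(2π)) = 15.2599 → s = 35.2599

35.2599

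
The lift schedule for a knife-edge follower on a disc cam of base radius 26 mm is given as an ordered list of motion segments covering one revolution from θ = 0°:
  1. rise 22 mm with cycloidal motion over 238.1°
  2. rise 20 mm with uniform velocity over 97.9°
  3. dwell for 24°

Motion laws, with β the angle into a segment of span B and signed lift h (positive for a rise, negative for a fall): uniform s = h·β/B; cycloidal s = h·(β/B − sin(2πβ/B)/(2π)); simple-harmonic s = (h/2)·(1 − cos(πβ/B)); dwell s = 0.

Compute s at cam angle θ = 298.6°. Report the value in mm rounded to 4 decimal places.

seg 1 [0°–238.1°] cycloidal, h=22: full span → s += 22 → s = 22.0000
seg 2 [238.1°–336°] uniform, h=20: θ=298.6° here. β=60.5, B=97.9. 20·60.5/97.9 = 12.3596 → s = 34.3596

34.3596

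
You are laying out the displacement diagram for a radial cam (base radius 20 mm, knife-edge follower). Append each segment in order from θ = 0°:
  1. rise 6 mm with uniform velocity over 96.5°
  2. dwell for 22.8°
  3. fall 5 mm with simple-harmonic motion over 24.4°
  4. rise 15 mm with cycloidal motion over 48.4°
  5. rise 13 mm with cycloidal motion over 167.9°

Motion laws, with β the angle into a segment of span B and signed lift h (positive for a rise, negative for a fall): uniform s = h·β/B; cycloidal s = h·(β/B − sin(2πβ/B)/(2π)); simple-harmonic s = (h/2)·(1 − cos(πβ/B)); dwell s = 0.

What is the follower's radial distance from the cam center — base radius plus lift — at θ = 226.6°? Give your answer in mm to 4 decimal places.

seg 1 [0°–96.5°] uniform, h=6: full span → s += 6 → s = 6.0000
seg 2 [96.5°–119.3°] dwell: s stays 6.0000
seg 3 [119.3°–143.7°] simple-harmonic, h=-5: full span → s += -5 → s = 1.0000
seg 4 [143.7°–192.1°] cycloidal, h=15: full span → s += 15 → s = 16.0000
seg 5 [192.1°–360°] cycloidal, h=13: θ=226.6° here. β=34.5, B=167.9. 13·(0.2055 − sin(2π·0.2055)/(2π)) = 0.6826 → s = 16.6826
radial distance = base radius + s = 20 + 16.6826 = 36.6826

36.6826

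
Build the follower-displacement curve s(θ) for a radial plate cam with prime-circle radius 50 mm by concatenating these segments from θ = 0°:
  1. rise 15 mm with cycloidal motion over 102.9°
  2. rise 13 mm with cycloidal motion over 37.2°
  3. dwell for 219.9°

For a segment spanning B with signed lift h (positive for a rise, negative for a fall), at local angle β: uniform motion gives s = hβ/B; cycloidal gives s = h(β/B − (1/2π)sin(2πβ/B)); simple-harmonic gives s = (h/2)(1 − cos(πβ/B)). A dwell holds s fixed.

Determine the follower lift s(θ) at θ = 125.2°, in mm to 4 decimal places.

seg 1 [0°–102.9°] cycloidal, h=15: full span → s += 15 → s = 15.0000
seg 2 [102.9°–140.1°] cycloidal, h=13: θ=125.2° here. β=22.3, B=37.2. 13·(0.5995 − sin(2π·0.5995)/(2π)) = 9.0035 → s = 24.0035

24.0035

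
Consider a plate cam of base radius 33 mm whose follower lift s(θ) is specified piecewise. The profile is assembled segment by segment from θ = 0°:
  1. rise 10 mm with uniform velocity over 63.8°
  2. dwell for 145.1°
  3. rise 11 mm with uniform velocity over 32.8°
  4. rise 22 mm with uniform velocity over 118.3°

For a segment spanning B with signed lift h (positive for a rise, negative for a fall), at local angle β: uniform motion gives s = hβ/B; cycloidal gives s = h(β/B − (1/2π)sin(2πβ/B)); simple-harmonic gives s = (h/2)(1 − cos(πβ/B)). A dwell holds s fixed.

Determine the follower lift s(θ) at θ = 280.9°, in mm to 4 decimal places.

seg 1 [0°–63.8°] uniform, h=10: full span → s += 10 → s = 10.0000
seg 2 [63.8°–208.9°] dwell: s stays 10.0000
seg 3 [208.9°–241.7°] uniform, h=11: full span → s += 11 → s = 21.0000
seg 4 [241.7°–360°] uniform, h=22: θ=280.9° here. β=39.2, B=118.3. 22·39.2/118.3 = 7.2899 → s = 28.2899

28.2899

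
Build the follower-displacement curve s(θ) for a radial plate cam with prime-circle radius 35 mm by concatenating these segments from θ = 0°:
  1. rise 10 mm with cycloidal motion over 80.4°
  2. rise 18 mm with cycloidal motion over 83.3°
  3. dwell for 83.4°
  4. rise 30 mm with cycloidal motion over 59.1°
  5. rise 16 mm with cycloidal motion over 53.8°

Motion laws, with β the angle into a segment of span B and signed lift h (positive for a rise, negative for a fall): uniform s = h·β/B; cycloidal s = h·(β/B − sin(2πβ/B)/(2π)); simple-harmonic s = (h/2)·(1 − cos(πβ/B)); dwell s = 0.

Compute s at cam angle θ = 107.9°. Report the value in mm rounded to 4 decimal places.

seg 1 [0°–80.4°] cycloidal, h=10: full span → s += 10 → s = 10.0000
seg 2 [80.4°–163.7°] cycloidal, h=18: θ=107.9° here. β=27.5, B=83.3. 18·(0.3301 − sin(2π·0.3301)/(2π)) = 3.4331 → s = 13.4331

13.4331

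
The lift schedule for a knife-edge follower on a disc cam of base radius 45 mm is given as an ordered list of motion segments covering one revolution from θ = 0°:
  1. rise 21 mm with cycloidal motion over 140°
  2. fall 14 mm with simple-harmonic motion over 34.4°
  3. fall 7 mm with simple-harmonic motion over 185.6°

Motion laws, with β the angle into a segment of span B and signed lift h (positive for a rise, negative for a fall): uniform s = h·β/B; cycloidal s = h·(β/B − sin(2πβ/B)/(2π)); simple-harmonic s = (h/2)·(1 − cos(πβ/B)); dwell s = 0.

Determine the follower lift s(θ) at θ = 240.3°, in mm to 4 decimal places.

seg 1 [0°–140°] cycloidal, h=21: full span → s += 21 → s = 21.0000
seg 2 [140°–174.4°] simple-harmonic, h=-14: full span → s += -14 → s = 7.0000
seg 3 [174.4°–360°] simple-harmonic, h=-7: θ=240.3° here. β=65.9, B=185.6. -7/2·(1 − cos(π·0.3551)) = -1.9609 → s = 5.0391

5.0391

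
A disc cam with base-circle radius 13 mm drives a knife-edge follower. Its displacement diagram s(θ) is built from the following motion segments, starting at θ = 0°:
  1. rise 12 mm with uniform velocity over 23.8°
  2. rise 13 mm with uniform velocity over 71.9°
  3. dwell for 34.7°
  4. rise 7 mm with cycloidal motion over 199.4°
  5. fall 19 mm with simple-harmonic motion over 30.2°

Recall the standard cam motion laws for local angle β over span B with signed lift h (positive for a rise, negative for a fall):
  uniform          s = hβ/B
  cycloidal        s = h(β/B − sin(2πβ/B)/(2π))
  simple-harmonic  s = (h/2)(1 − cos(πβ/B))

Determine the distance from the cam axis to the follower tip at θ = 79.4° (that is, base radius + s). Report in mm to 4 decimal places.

seg 1 [0°–23.8°] uniform, h=12: full span → s += 12 → s = 12.0000
seg 2 [23.8°–95.7°] uniform, h=13: θ=79.4° here. β=55.6, B=71.9. 13·55.6/71.9 = 10.0529 → s = 22.0529
radial distance = base radius + s = 13 + 22.0529 = 35.0529

35.0529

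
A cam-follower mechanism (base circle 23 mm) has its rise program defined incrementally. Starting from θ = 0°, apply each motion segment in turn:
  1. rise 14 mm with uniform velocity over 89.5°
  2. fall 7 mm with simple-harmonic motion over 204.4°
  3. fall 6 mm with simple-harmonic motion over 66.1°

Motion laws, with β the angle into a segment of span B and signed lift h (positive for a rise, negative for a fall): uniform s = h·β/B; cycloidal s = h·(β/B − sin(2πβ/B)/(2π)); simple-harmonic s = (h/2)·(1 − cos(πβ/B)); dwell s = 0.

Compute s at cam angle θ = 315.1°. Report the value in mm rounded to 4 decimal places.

seg 1 [0°–89.5°] uniform, h=14: full span → s += 14 → s = 14.0000
seg 2 [89.5°–293.9°] simple-harmonic, h=-7: full span → s += -7 → s = 7.0000
seg 3 [293.9°–360°] simple-harmonic, h=-6: θ=315.1° here. β=21.2, B=66.1. -6/2·(1 − cos(π·0.3207)) = -1.3983 → s = 5.6017

5.6017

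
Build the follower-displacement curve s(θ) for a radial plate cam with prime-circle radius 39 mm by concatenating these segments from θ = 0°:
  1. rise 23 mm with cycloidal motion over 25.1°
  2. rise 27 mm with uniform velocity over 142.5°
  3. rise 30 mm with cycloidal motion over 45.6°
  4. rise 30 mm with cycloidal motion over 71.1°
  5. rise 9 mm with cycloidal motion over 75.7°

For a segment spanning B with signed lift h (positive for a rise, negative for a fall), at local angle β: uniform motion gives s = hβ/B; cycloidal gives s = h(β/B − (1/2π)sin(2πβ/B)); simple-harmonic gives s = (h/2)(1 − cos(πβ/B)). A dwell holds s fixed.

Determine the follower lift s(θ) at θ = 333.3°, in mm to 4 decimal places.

seg 1 [0°–25.1°] cycloidal, h=23: full span → s += 23 → s = 23.0000
seg 2 [25.1°–167.6°] uniform, h=27: full span → s += 27 → s = 50.0000
seg 3 [167.6°–213.2°] cycloidal, h=30: full span → s += 30 → s = 80.0000
seg 4 [213.2°–284.3°] cycloidal, h=30: full span → s += 30 → s = 110.0000
seg 5 [284.3°–360°] cycloidal, h=9: θ=333.3° here. β=49, B=75.7. 9·(0.6473 − sin(2π·0.6473)/(2π)) = 6.9700 → s = 116.9700

116.9700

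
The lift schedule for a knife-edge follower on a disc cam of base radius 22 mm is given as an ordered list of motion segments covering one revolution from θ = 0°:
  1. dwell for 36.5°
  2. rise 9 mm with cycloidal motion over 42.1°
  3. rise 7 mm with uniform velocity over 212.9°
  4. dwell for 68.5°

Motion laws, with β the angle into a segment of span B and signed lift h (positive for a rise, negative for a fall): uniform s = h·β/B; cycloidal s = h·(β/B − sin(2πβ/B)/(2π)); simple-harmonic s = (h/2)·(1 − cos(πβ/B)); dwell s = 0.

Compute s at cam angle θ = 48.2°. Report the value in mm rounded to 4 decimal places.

seg 1 [0°–36.5°] dwell: s stays 0.0000
seg 2 [36.5°–78.6°] cycloidal, h=9: θ=48.2° here. β=11.7, B=42.1. 9·(0.2779 − sin(2π·0.2779)/(2π)) = 1.0908 → s = 1.0908

1.0908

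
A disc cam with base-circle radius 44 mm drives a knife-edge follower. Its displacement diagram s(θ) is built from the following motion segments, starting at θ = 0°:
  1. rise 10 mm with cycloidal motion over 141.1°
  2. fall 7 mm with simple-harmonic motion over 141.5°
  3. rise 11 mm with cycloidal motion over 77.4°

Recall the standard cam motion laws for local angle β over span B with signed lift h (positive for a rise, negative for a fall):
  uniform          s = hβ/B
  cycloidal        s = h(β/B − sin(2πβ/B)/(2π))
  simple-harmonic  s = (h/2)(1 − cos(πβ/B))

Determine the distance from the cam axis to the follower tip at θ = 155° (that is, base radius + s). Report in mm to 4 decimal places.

seg 1 [0°–141.1°] cycloidal, h=10: full span → s += 10 → s = 10.0000
seg 2 [141.1°–282.6°] simple-harmonic, h=-7: θ=155° here. β=13.9, B=141.5. -7/2·(1 − cos(π·0.0982)) = -0.1654 → s = 9.8346
radial distance = base radius + s = 44 + 9.8346 = 53.8346

53.8346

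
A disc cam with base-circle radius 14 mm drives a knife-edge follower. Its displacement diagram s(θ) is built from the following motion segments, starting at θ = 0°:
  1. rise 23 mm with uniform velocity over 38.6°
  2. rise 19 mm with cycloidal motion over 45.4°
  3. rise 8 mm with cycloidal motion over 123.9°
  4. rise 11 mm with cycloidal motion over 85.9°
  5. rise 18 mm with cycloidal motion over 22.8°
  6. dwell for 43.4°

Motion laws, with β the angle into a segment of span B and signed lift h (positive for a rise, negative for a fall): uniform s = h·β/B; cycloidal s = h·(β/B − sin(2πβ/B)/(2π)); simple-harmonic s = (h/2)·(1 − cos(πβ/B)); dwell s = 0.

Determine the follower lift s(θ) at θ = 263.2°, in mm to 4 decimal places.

seg 1 [0°–38.6°] uniform, h=23: full span → s += 23 → s = 23.0000
seg 2 [38.6°–84°] cycloidal, h=19: full span → s += 19 → s = 42.0000
seg 3 [84°–207.9°] cycloidal, h=8: full span → s += 8 → s = 50.0000
seg 4 [207.9°–293.8°] cycloidal, h=11: θ=263.2° here. β=55.3, B=85.9. 11·(0.6438 − sin(2π·0.6438)/(2π)) = 8.4565 → s = 58.4565

58.4565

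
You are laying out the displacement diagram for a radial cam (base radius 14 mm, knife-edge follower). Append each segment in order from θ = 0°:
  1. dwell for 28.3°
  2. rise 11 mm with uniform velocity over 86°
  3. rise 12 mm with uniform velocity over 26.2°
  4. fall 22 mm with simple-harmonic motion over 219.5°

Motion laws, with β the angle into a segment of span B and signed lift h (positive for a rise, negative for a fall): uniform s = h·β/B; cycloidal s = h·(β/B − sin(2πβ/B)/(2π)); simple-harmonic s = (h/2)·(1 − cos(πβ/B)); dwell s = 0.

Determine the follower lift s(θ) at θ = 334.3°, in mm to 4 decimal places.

seg 1 [0°–28.3°] dwell: s stays 0.0000
seg 2 [28.3°–114.3°] uniform, h=11: full span → s += 11 → s = 11.0000
seg 3 [114.3°–140.5°] uniform, h=12: full span → s += 12 → s = 23.0000
seg 4 [140.5°–360°] simple-harmonic, h=-22: θ=334.3° here. β=193.8, B=219.5. -22/2·(1 − cos(π·0.8829)) = -21.2642 → s = 1.7358

1.7358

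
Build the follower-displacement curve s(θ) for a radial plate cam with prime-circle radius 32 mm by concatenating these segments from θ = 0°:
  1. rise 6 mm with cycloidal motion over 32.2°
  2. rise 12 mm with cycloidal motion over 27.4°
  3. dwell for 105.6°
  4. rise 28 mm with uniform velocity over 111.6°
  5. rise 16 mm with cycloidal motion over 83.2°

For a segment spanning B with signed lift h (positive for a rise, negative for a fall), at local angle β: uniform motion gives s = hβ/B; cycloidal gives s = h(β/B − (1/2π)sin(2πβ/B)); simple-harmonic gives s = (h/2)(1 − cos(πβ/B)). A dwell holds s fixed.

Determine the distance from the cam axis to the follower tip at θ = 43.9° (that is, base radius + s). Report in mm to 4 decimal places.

seg 1 [0°–32.2°] cycloidal, h=6: full span → s += 6 → s = 6.0000
seg 2 [32.2°–59.6°] cycloidal, h=12: θ=43.9° here. β=11.7, B=27.4. 12·(0.4270 − sin(2π·0.4270)/(2π)) = 4.2786 → s = 10.2786
radial distance = base radius + s = 32 + 10.2786 = 42.2786

42.2786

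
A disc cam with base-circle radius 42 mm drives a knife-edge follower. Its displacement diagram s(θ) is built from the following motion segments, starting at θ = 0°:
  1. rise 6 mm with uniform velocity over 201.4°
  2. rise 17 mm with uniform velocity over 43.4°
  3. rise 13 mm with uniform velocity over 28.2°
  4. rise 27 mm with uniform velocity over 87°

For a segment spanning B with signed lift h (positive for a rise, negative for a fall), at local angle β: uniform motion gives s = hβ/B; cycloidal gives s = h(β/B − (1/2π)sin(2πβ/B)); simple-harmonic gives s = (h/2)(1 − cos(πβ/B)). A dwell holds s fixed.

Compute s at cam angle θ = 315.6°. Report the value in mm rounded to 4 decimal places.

seg 1 [0°–201.4°] uniform, h=6: full span → s += 6 → s = 6.0000
seg 2 [201.4°–244.8°] uniform, h=17: full span → s += 17 → s = 23.0000
seg 3 [244.8°–273°] uniform, h=13: full span → s += 13 → s = 36.0000
seg 4 [273°–360°] uniform, h=27: θ=315.6° here. β=42.6, B=87. 27·42.6/87 = 13.2207 → s = 49.2207

49.2207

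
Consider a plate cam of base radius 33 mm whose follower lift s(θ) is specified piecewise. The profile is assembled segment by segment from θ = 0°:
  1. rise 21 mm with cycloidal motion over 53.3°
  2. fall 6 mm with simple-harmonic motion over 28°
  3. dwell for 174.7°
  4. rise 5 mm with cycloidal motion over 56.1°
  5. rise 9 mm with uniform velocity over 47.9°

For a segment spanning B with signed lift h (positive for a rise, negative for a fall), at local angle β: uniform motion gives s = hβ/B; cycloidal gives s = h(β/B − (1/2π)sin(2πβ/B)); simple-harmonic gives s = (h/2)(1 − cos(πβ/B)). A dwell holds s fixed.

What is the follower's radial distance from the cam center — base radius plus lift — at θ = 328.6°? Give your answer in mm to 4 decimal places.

seg 1 [0°–53.3°] cycloidal, h=21: full span → s += 21 → s = 21.0000
seg 2 [53.3°–81.3°] simple-harmonic, h=-6: full span → s += -6 → s = 15.0000
seg 3 [81.3°–256°] dwell: s stays 15.0000
seg 4 [256°–312.1°] cycloidal, h=5: full span → s += 5 → s = 20.0000
seg 5 [312.1°–360°] uniform, h=9: θ=328.6° here. β=16.5, B=47.9. 9·16.5/47.9 = 3.1002 → s = 23.1002
radial distance = base radius + s = 33 + 23.1002 = 56.1002

56.1002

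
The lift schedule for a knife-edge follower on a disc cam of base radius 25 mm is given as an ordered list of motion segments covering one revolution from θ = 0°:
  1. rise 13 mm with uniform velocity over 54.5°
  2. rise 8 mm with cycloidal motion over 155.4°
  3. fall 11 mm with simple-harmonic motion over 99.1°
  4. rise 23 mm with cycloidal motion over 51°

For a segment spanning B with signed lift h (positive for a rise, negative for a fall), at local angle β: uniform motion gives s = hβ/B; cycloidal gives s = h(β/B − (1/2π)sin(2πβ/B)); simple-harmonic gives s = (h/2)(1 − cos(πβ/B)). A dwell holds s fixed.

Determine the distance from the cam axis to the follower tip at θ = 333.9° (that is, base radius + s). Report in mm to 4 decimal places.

seg 1 [0°–54.5°] uniform, h=13: full span → s += 13 → s = 13.0000
seg 2 [54.5°–209.9°] cycloidal, h=8: full span → s += 8 → s = 21.0000
seg 3 [209.9°–309°] simple-harmonic, h=-11: full span → s += -11 → s = 10.0000
seg 4 [309°–360°] cycloidal, h=23: θ=333.9° here. β=24.9, B=51. 23·(0.4882 − sin(2π·0.4882)/(2π)) = 10.9591 → s = 20.9591
radial distance = base radius + s = 25 + 20.9591 = 45.9591

45.9591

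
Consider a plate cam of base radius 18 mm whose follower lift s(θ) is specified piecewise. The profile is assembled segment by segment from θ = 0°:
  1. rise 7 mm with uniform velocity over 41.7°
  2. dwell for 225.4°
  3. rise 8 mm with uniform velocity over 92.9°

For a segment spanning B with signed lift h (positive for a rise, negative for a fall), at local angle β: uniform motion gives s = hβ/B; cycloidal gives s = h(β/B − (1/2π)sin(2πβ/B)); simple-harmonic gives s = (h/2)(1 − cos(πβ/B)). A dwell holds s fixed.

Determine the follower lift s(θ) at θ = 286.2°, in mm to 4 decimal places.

seg 1 [0°–41.7°] uniform, h=7: full span → s += 7 → s = 7.0000
seg 2 [41.7°–267.1°] dwell: s stays 7.0000
seg 3 [267.1°–360°] uniform, h=8: θ=286.2° here. β=19.1, B=92.9. 8·19.1/92.9 = 1.6448 → s = 8.6448

8.6448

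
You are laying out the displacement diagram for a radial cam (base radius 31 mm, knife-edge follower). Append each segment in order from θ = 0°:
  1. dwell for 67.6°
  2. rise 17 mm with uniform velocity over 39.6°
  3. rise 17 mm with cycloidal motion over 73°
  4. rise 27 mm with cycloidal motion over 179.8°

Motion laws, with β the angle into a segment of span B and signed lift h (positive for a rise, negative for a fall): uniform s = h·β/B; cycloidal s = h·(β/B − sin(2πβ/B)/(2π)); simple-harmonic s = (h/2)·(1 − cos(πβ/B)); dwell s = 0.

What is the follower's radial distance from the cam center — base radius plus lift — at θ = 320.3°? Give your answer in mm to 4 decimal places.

seg 1 [0°–67.6°] dwell: s stays 0.0000
seg 2 [67.6°–107.2°] uniform, h=17: full span → s += 17 → s = 17.0000
seg 3 [107.2°–180.2°] cycloidal, h=17: full span → s += 17 → s = 34.0000
seg 4 [180.2°–360°] cycloidal, h=27: θ=320.3° here. β=140.1, B=179.8. 27·(0.7792 − sin(2π·0.7792)/(2π)) = 25.2634 → s = 59.2634
radial distance = base radius + s = 31 + 59.2634 = 90.2634

90.2634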